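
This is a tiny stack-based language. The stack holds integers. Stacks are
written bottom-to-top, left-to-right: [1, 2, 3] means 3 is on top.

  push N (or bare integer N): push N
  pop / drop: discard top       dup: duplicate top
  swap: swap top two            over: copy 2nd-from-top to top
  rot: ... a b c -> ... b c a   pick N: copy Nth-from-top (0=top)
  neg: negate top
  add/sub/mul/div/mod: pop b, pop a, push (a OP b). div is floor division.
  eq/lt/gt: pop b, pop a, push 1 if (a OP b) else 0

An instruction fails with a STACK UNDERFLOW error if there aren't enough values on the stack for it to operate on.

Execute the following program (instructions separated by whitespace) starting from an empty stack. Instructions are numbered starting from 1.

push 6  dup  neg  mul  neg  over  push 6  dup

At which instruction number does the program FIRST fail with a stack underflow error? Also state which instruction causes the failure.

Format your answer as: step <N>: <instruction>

Answer: step 6: over

Derivation:
Step 1 ('push 6'): stack = [6], depth = 1
Step 2 ('dup'): stack = [6, 6], depth = 2
Step 3 ('neg'): stack = [6, -6], depth = 2
Step 4 ('mul'): stack = [-36], depth = 1
Step 5 ('neg'): stack = [36], depth = 1
Step 6 ('over'): needs 2 value(s) but depth is 1 — STACK UNDERFLOW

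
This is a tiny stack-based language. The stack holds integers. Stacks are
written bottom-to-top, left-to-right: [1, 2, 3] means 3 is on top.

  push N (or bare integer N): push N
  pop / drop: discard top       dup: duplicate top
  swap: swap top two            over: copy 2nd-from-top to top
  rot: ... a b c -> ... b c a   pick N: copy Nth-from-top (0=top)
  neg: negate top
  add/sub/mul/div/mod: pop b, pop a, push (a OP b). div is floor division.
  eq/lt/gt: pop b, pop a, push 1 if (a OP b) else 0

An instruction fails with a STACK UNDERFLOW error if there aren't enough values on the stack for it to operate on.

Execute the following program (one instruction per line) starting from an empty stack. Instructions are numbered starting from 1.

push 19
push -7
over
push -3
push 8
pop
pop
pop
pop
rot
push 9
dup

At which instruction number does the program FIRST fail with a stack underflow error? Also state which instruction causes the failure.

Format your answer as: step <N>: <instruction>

Answer: step 10: rot

Derivation:
Step 1 ('push 19'): stack = [19], depth = 1
Step 2 ('push -7'): stack = [19, -7], depth = 2
Step 3 ('over'): stack = [19, -7, 19], depth = 3
Step 4 ('push -3'): stack = [19, -7, 19, -3], depth = 4
Step 5 ('push 8'): stack = [19, -7, 19, -3, 8], depth = 5
Step 6 ('pop'): stack = [19, -7, 19, -3], depth = 4
Step 7 ('pop'): stack = [19, -7, 19], depth = 3
Step 8 ('pop'): stack = [19, -7], depth = 2
Step 9 ('pop'): stack = [19], depth = 1
Step 10 ('rot'): needs 3 value(s) but depth is 1 — STACK UNDERFLOW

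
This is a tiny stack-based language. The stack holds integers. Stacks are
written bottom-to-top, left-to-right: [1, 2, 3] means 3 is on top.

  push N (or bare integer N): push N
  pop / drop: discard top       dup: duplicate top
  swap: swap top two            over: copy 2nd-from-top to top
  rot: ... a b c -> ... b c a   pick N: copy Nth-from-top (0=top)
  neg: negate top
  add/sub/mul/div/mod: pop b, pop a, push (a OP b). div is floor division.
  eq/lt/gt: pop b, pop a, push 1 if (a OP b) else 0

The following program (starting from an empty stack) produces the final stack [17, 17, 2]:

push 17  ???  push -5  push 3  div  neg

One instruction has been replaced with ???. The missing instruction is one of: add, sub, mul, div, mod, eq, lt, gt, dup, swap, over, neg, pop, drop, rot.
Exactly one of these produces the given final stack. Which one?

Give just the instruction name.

Stack before ???: [17]
Stack after ???:  [17, 17]
The instruction that transforms [17] -> [17, 17] is: dup

Answer: dup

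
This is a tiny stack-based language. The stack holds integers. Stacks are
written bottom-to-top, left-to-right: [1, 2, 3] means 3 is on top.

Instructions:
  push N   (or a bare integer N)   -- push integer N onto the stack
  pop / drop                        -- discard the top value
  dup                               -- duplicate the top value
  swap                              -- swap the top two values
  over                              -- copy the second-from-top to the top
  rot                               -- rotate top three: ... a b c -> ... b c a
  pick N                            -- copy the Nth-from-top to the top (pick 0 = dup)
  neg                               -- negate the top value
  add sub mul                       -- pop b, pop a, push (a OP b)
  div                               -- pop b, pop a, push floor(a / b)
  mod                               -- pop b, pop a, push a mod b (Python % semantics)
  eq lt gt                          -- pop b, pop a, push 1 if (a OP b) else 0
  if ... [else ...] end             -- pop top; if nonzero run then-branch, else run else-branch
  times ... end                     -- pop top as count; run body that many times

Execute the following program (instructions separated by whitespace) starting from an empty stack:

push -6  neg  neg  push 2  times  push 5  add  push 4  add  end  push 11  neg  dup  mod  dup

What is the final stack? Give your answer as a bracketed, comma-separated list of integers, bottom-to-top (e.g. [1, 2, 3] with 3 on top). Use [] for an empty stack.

Answer: [12, 0, 0]

Derivation:
After 'push -6': [-6]
After 'neg': [6]
After 'neg': [-6]
After 'push 2': [-6, 2]
After 'times': [-6]
After 'push 5': [-6, 5]
After 'add': [-1]
After 'push 4': [-1, 4]
After 'add': [3]
After 'push 5': [3, 5]
After 'add': [8]
After 'push 4': [8, 4]
After 'add': [12]
After 'push 11': [12, 11]
After 'neg': [12, -11]
After 'dup': [12, -11, -11]
After 'mod': [12, 0]
After 'dup': [12, 0, 0]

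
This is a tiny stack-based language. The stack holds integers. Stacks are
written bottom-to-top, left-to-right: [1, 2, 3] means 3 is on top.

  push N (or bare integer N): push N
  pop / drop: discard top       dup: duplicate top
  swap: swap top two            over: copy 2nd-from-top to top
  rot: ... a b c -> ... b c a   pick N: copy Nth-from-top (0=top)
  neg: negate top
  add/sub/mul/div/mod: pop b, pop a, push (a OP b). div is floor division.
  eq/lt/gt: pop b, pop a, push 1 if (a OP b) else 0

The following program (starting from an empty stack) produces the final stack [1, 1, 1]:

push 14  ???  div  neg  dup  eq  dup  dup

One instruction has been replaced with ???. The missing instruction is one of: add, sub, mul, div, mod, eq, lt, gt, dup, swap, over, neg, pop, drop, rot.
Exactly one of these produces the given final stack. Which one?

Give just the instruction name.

Stack before ???: [14]
Stack after ???:  [14, 14]
The instruction that transforms [14] -> [14, 14] is: dup

Answer: dup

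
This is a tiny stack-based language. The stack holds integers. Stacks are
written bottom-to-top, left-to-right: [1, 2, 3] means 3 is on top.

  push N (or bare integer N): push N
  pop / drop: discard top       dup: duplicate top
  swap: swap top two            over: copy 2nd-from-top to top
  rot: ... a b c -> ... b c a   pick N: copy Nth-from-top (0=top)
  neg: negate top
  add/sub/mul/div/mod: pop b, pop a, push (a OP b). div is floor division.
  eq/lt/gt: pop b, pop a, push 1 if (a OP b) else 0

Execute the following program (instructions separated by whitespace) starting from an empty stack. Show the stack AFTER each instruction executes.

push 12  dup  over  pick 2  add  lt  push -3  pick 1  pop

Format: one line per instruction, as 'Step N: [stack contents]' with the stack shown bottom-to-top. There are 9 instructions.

Step 1: [12]
Step 2: [12, 12]
Step 3: [12, 12, 12]
Step 4: [12, 12, 12, 12]
Step 5: [12, 12, 24]
Step 6: [12, 1]
Step 7: [12, 1, -3]
Step 8: [12, 1, -3, 1]
Step 9: [12, 1, -3]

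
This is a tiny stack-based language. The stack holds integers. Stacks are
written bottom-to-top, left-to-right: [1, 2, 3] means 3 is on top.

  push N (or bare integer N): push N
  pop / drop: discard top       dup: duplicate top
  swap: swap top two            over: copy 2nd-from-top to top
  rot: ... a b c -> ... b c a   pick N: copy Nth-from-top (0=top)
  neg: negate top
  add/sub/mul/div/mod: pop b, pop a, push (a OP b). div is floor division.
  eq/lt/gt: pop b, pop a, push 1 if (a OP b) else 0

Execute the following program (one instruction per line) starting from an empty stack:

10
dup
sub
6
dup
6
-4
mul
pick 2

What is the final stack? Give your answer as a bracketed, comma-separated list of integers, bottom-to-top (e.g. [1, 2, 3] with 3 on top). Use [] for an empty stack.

After 'push 10': [10]
After 'dup': [10, 10]
After 'sub': [0]
After 'push 6': [0, 6]
After 'dup': [0, 6, 6]
After 'push 6': [0, 6, 6, 6]
After 'push -4': [0, 6, 6, 6, -4]
After 'mul': [0, 6, 6, -24]
After 'pick 2': [0, 6, 6, -24, 6]

Answer: [0, 6, 6, -24, 6]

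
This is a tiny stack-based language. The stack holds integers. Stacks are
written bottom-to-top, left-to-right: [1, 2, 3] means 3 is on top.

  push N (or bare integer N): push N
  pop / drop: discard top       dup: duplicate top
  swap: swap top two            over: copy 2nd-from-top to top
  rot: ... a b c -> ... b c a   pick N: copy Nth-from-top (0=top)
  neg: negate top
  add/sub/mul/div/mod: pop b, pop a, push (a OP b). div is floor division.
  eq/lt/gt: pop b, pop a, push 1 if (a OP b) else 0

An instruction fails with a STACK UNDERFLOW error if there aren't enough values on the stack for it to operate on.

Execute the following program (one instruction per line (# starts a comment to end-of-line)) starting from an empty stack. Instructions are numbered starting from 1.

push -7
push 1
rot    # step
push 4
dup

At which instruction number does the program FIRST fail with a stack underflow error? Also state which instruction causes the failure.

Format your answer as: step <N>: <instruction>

Step 1 ('push -7'): stack = [-7], depth = 1
Step 2 ('push 1'): stack = [-7, 1], depth = 2
Step 3 ('rot'): needs 3 value(s) but depth is 2 — STACK UNDERFLOW

Answer: step 3: rot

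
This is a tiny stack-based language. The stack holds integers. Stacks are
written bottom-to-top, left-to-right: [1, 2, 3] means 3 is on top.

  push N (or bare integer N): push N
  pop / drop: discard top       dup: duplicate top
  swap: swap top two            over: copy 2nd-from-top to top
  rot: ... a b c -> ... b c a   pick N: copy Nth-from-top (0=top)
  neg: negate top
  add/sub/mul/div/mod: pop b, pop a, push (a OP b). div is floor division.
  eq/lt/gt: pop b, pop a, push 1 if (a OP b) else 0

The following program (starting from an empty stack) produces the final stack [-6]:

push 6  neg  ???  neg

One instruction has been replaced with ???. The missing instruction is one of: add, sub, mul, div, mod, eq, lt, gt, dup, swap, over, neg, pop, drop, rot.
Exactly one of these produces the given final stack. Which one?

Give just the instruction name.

Stack before ???: [-6]
Stack after ???:  [6]
The instruction that transforms [-6] -> [6] is: neg

Answer: neg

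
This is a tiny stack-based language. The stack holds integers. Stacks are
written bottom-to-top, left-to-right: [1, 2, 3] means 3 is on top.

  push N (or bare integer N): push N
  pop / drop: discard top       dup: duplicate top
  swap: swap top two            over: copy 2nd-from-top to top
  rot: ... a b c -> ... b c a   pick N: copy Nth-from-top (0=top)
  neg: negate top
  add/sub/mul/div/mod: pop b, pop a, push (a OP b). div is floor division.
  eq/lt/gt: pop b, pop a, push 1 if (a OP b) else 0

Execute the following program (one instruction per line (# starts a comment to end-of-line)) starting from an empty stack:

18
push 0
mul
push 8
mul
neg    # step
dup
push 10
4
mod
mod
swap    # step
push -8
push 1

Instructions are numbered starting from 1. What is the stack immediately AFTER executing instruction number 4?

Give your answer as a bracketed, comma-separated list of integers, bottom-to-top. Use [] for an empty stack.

Answer: [0, 8]

Derivation:
Step 1 ('18'): [18]
Step 2 ('push 0'): [18, 0]
Step 3 ('mul'): [0]
Step 4 ('push 8'): [0, 8]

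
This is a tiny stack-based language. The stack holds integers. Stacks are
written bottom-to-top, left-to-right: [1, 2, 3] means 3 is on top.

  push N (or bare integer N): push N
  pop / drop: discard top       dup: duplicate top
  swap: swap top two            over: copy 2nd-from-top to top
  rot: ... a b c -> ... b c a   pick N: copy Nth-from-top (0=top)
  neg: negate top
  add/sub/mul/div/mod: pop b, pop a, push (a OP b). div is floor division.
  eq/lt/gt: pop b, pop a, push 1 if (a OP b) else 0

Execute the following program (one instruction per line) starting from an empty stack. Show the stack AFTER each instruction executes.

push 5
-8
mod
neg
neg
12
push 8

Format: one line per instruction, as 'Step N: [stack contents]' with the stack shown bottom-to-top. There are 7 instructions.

Step 1: [5]
Step 2: [5, -8]
Step 3: [-3]
Step 4: [3]
Step 5: [-3]
Step 6: [-3, 12]
Step 7: [-3, 12, 8]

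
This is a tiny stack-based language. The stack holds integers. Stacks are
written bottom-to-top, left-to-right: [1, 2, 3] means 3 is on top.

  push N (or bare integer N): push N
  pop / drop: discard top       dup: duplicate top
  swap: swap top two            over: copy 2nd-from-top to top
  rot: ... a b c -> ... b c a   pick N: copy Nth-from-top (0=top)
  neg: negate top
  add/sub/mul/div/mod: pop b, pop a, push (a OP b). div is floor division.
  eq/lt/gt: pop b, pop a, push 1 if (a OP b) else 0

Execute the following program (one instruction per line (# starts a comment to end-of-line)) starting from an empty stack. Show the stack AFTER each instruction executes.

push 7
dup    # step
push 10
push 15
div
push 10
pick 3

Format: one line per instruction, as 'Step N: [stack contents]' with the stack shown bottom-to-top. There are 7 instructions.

Step 1: [7]
Step 2: [7, 7]
Step 3: [7, 7, 10]
Step 4: [7, 7, 10, 15]
Step 5: [7, 7, 0]
Step 6: [7, 7, 0, 10]
Step 7: [7, 7, 0, 10, 7]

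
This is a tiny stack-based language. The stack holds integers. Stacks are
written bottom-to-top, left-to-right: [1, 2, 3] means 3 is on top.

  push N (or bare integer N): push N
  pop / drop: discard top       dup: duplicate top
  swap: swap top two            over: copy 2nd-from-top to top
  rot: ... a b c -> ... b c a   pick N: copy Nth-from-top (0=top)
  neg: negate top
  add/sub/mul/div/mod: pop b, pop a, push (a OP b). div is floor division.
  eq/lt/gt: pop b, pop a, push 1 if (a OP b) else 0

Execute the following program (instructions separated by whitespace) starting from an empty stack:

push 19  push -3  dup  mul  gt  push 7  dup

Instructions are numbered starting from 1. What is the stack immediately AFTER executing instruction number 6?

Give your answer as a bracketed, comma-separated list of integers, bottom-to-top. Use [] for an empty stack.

Answer: [1, 7]

Derivation:
Step 1 ('push 19'): [19]
Step 2 ('push -3'): [19, -3]
Step 3 ('dup'): [19, -3, -3]
Step 4 ('mul'): [19, 9]
Step 5 ('gt'): [1]
Step 6 ('push 7'): [1, 7]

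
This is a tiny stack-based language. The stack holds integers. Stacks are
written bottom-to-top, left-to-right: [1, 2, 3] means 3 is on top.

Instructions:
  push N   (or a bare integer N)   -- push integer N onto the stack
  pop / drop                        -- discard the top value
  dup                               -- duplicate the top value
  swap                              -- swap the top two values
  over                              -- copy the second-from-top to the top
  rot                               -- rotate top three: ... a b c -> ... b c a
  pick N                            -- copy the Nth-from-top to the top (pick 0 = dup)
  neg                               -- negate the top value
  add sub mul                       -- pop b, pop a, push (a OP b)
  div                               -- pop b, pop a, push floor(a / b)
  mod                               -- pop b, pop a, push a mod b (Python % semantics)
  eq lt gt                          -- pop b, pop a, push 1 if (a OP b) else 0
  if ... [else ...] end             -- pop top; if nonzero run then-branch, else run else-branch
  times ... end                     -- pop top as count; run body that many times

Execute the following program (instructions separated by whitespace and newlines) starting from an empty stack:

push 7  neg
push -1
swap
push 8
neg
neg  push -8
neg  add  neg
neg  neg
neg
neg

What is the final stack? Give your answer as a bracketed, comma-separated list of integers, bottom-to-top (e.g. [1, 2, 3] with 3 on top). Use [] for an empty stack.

After 'push 7': [7]
After 'neg': [-7]
After 'push -1': [-7, -1]
After 'swap': [-1, -7]
After 'push 8': [-1, -7, 8]
After 'neg': [-1, -7, -8]
After 'neg': [-1, -7, 8]
After 'push -8': [-1, -7, 8, -8]
After 'neg': [-1, -7, 8, 8]
After 'add': [-1, -7, 16]
After 'neg': [-1, -7, -16]
After 'neg': [-1, -7, 16]
After 'neg': [-1, -7, -16]
After 'neg': [-1, -7, 16]
After 'neg': [-1, -7, -16]

Answer: [-1, -7, -16]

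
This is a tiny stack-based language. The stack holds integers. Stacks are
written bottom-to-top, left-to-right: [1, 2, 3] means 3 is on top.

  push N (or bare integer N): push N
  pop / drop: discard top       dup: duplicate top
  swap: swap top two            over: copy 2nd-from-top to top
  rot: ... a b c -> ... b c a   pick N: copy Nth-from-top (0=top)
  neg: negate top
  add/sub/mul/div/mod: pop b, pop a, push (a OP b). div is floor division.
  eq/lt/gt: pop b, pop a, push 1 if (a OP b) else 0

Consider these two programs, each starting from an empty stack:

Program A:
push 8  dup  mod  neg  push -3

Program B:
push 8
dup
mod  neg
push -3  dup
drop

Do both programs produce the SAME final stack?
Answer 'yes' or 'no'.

Answer: yes

Derivation:
Program A trace:
  After 'push 8': [8]
  After 'dup': [8, 8]
  After 'mod': [0]
  After 'neg': [0]
  After 'push -3': [0, -3]
Program A final stack: [0, -3]

Program B trace:
  After 'push 8': [8]
  After 'dup': [8, 8]
  After 'mod': [0]
  After 'neg': [0]
  After 'push -3': [0, -3]
  After 'dup': [0, -3, -3]
  After 'drop': [0, -3]
Program B final stack: [0, -3]
Same: yes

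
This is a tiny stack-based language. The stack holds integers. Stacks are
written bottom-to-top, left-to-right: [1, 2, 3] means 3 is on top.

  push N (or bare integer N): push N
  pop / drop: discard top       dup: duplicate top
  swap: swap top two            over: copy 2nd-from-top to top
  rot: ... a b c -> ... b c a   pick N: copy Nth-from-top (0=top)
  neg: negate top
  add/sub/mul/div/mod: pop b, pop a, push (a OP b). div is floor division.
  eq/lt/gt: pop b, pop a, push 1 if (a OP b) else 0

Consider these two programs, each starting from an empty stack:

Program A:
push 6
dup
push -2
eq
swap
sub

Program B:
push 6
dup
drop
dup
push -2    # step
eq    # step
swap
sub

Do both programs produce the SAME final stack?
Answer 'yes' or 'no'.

Answer: yes

Derivation:
Program A trace:
  After 'push 6': [6]
  After 'dup': [6, 6]
  After 'push -2': [6, 6, -2]
  After 'eq': [6, 0]
  After 'swap': [0, 6]
  After 'sub': [-6]
Program A final stack: [-6]

Program B trace:
  After 'push 6': [6]
  After 'dup': [6, 6]
  After 'drop': [6]
  After 'dup': [6, 6]
  After 'push -2': [6, 6, -2]
  After 'eq': [6, 0]
  After 'swap': [0, 6]
  After 'sub': [-6]
Program B final stack: [-6]
Same: yes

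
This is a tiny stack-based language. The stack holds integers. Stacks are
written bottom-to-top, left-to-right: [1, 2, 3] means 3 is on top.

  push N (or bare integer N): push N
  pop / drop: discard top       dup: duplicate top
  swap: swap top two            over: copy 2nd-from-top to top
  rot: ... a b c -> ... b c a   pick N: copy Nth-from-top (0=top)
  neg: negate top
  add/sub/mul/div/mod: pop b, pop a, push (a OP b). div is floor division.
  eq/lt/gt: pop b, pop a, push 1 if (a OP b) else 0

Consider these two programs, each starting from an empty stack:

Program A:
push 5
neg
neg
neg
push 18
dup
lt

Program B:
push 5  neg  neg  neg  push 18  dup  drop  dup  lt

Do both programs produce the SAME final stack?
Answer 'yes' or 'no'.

Answer: yes

Derivation:
Program A trace:
  After 'push 5': [5]
  After 'neg': [-5]
  After 'neg': [5]
  After 'neg': [-5]
  After 'push 18': [-5, 18]
  After 'dup': [-5, 18, 18]
  After 'lt': [-5, 0]
Program A final stack: [-5, 0]

Program B trace:
  After 'push 5': [5]
  After 'neg': [-5]
  After 'neg': [5]
  After 'neg': [-5]
  After 'push 18': [-5, 18]
  After 'dup': [-5, 18, 18]
  After 'drop': [-5, 18]
  After 'dup': [-5, 18, 18]
  After 'lt': [-5, 0]
Program B final stack: [-5, 0]
Same: yes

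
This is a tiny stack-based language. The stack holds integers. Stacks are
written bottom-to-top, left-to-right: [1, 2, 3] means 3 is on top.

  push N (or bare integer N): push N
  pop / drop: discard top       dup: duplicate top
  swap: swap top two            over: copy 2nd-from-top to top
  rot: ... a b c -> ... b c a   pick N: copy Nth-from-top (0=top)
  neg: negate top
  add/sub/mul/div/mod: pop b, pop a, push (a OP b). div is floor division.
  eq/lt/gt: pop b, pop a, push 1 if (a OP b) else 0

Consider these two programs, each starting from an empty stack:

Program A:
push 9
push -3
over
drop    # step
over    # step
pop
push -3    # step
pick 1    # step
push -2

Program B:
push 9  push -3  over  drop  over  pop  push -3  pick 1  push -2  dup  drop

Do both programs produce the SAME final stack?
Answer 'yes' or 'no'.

Answer: yes

Derivation:
Program A trace:
  After 'push 9': [9]
  After 'push -3': [9, -3]
  After 'over': [9, -3, 9]
  After 'drop': [9, -3]
  After 'over': [9, -3, 9]
  After 'pop': [9, -3]
  After 'push -3': [9, -3, -3]
  After 'pick 1': [9, -3, -3, -3]
  After 'push -2': [9, -3, -3, -3, -2]
Program A final stack: [9, -3, -3, -3, -2]

Program B trace:
  After 'push 9': [9]
  After 'push -3': [9, -3]
  After 'over': [9, -3, 9]
  After 'drop': [9, -3]
  After 'over': [9, -3, 9]
  After 'pop': [9, -3]
  After 'push -3': [9, -3, -3]
  After 'pick 1': [9, -3, -3, -3]
  After 'push -2': [9, -3, -3, -3, -2]
  After 'dup': [9, -3, -3, -3, -2, -2]
  After 'drop': [9, -3, -3, -3, -2]
Program B final stack: [9, -3, -3, -3, -2]
Same: yes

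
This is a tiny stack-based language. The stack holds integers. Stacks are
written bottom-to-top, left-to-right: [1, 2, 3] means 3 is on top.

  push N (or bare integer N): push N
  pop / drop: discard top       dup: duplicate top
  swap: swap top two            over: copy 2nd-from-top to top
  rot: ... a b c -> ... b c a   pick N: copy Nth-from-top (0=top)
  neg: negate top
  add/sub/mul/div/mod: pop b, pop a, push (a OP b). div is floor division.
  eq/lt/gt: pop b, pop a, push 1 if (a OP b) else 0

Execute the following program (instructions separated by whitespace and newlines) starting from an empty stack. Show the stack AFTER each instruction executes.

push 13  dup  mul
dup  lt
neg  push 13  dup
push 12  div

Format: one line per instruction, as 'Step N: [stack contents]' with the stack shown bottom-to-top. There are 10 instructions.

Step 1: [13]
Step 2: [13, 13]
Step 3: [169]
Step 4: [169, 169]
Step 5: [0]
Step 6: [0]
Step 7: [0, 13]
Step 8: [0, 13, 13]
Step 9: [0, 13, 13, 12]
Step 10: [0, 13, 1]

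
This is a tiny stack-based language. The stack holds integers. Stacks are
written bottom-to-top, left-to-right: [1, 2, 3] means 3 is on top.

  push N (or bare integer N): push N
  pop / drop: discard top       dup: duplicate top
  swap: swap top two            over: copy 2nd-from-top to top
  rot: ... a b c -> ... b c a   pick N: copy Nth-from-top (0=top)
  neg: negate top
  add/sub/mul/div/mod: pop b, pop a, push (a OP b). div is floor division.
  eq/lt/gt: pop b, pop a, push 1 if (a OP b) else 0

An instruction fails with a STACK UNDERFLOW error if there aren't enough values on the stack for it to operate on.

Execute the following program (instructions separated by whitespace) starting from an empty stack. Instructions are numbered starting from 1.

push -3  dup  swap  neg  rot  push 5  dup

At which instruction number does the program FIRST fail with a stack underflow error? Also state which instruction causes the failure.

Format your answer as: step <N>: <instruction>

Step 1 ('push -3'): stack = [-3], depth = 1
Step 2 ('dup'): stack = [-3, -3], depth = 2
Step 3 ('swap'): stack = [-3, -3], depth = 2
Step 4 ('neg'): stack = [-3, 3], depth = 2
Step 5 ('rot'): needs 3 value(s) but depth is 2 — STACK UNDERFLOW

Answer: step 5: rot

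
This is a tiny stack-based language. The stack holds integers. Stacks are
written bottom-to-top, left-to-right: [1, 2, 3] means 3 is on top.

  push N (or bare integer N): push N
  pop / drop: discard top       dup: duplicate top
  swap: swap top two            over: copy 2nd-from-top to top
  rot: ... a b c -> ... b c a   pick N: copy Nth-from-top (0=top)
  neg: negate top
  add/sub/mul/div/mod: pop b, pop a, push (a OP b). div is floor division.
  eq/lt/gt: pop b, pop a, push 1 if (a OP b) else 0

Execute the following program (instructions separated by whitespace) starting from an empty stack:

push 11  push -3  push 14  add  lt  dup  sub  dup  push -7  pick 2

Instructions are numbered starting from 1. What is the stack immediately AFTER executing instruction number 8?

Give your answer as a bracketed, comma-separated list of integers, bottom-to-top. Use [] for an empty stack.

Step 1 ('push 11'): [11]
Step 2 ('push -3'): [11, -3]
Step 3 ('push 14'): [11, -3, 14]
Step 4 ('add'): [11, 11]
Step 5 ('lt'): [0]
Step 6 ('dup'): [0, 0]
Step 7 ('sub'): [0]
Step 8 ('dup'): [0, 0]

Answer: [0, 0]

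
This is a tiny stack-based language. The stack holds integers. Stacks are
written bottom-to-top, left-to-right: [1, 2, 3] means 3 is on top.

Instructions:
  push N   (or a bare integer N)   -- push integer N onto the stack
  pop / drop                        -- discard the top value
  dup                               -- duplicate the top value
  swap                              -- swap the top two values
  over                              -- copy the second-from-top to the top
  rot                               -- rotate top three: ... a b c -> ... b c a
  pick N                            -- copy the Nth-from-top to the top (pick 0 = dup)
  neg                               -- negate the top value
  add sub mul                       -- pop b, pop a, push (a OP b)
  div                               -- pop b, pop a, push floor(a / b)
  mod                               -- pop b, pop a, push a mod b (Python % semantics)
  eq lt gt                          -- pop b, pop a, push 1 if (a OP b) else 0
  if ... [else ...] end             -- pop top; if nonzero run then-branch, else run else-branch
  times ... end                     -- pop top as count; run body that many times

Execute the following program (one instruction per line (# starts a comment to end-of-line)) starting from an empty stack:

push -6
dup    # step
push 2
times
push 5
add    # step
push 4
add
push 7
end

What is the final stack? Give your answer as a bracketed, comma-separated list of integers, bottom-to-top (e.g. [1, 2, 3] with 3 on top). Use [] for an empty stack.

Answer: [-6, 3, 16, 7]

Derivation:
After 'push -6': [-6]
After 'dup': [-6, -6]
After 'push 2': [-6, -6, 2]
After 'times': [-6, -6]
After 'push 5': [-6, -6, 5]
After 'add': [-6, -1]
After 'push 4': [-6, -1, 4]
After 'add': [-6, 3]
After 'push 7': [-6, 3, 7]
After 'push 5': [-6, 3, 7, 5]
After 'add': [-6, 3, 12]
After 'push 4': [-6, 3, 12, 4]
After 'add': [-6, 3, 16]
After 'push 7': [-6, 3, 16, 7]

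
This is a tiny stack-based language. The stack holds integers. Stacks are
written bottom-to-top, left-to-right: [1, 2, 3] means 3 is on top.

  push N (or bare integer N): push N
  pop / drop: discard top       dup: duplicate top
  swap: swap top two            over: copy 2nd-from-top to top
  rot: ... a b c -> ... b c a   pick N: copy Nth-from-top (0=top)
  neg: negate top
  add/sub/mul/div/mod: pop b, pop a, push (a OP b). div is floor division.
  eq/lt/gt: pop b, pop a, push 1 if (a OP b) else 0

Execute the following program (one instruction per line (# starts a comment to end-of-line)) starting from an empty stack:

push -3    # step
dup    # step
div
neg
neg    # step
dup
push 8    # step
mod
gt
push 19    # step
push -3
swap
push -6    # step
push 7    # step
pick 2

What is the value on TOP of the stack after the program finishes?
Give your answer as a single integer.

Answer: 19

Derivation:
After 'push -3': [-3]
After 'dup': [-3, -3]
After 'div': [1]
After 'neg': [-1]
After 'neg': [1]
After 'dup': [1, 1]
After 'push 8': [1, 1, 8]
After 'mod': [1, 1]
After 'gt': [0]
After 'push 19': [0, 19]
After 'push -3': [0, 19, -3]
After 'swap': [0, -3, 19]
After 'push -6': [0, -3, 19, -6]
After 'push 7': [0, -3, 19, -6, 7]
After 'pick 2': [0, -3, 19, -6, 7, 19]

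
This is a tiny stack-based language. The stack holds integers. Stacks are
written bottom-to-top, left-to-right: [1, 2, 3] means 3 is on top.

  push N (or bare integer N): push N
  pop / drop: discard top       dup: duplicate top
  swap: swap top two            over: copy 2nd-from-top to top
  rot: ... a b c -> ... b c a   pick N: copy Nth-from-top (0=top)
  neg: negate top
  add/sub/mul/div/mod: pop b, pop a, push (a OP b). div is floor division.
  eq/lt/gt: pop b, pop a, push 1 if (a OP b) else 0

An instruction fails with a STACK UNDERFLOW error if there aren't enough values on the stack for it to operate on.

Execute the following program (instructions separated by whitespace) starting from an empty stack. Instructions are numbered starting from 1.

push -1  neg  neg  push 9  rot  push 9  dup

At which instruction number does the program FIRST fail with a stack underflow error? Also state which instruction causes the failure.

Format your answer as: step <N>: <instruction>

Answer: step 5: rot

Derivation:
Step 1 ('push -1'): stack = [-1], depth = 1
Step 2 ('neg'): stack = [1], depth = 1
Step 3 ('neg'): stack = [-1], depth = 1
Step 4 ('push 9'): stack = [-1, 9], depth = 2
Step 5 ('rot'): needs 3 value(s) but depth is 2 — STACK UNDERFLOW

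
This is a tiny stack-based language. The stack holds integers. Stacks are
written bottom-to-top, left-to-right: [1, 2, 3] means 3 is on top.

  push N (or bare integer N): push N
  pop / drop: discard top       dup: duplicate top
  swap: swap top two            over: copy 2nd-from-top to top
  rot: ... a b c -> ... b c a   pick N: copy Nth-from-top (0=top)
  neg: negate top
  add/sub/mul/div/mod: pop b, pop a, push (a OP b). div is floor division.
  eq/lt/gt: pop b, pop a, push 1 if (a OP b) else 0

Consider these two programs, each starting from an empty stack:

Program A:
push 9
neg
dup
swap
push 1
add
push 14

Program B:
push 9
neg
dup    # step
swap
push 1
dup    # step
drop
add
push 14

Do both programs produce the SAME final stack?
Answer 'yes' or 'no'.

Answer: yes

Derivation:
Program A trace:
  After 'push 9': [9]
  After 'neg': [-9]
  After 'dup': [-9, -9]
  After 'swap': [-9, -9]
  After 'push 1': [-9, -9, 1]
  After 'add': [-9, -8]
  After 'push 14': [-9, -8, 14]
Program A final stack: [-9, -8, 14]

Program B trace:
  After 'push 9': [9]
  After 'neg': [-9]
  After 'dup': [-9, -9]
  After 'swap': [-9, -9]
  After 'push 1': [-9, -9, 1]
  After 'dup': [-9, -9, 1, 1]
  After 'drop': [-9, -9, 1]
  After 'add': [-9, -8]
  After 'push 14': [-9, -8, 14]
Program B final stack: [-9, -8, 14]
Same: yes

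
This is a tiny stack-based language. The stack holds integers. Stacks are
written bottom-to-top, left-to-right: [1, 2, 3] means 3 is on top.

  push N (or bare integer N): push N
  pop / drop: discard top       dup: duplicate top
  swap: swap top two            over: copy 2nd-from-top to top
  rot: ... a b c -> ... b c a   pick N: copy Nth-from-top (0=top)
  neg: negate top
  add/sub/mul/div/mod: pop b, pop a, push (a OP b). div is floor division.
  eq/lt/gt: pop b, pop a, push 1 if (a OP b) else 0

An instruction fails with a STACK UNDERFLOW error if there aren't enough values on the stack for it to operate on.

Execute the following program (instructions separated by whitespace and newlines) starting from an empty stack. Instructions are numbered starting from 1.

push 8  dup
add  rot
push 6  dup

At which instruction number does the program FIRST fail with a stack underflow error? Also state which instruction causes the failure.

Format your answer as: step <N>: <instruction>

Answer: step 4: rot

Derivation:
Step 1 ('push 8'): stack = [8], depth = 1
Step 2 ('dup'): stack = [8, 8], depth = 2
Step 3 ('add'): stack = [16], depth = 1
Step 4 ('rot'): needs 3 value(s) but depth is 1 — STACK UNDERFLOW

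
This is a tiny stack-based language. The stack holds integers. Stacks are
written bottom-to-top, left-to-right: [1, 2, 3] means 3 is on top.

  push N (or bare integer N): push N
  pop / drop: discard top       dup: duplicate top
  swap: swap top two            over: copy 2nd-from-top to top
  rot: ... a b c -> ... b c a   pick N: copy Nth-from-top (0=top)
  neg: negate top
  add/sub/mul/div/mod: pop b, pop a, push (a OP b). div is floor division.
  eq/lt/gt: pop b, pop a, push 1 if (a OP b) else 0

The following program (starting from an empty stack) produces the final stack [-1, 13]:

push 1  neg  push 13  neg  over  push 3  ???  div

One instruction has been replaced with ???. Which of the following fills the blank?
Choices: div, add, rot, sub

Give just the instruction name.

Answer: div

Derivation:
Stack before ???: [-1, -13, -1, 3]
Stack after ???:  [-1, -13, -1]
Checking each choice:
  div: MATCH
  add: produces [-1, -7]
  rot: produces [-1, -1, -1]
  sub: produces [-1, 3]


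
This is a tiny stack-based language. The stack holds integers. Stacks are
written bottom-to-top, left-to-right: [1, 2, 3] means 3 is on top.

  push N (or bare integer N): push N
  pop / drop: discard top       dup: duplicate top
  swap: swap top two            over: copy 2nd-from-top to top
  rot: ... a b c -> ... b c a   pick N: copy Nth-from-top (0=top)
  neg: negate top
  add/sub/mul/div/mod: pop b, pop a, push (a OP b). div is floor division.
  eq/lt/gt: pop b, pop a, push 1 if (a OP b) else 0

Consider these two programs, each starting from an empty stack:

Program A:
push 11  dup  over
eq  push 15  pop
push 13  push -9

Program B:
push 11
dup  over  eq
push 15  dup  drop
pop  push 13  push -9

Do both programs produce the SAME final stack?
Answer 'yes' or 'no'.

Answer: yes

Derivation:
Program A trace:
  After 'push 11': [11]
  After 'dup': [11, 11]
  After 'over': [11, 11, 11]
  After 'eq': [11, 1]
  After 'push 15': [11, 1, 15]
  After 'pop': [11, 1]
  After 'push 13': [11, 1, 13]
  After 'push -9': [11, 1, 13, -9]
Program A final stack: [11, 1, 13, -9]

Program B trace:
  After 'push 11': [11]
  After 'dup': [11, 11]
  After 'over': [11, 11, 11]
  After 'eq': [11, 1]
  After 'push 15': [11, 1, 15]
  After 'dup': [11, 1, 15, 15]
  After 'drop': [11, 1, 15]
  After 'pop': [11, 1]
  After 'push 13': [11, 1, 13]
  After 'push -9': [11, 1, 13, -9]
Program B final stack: [11, 1, 13, -9]
Same: yes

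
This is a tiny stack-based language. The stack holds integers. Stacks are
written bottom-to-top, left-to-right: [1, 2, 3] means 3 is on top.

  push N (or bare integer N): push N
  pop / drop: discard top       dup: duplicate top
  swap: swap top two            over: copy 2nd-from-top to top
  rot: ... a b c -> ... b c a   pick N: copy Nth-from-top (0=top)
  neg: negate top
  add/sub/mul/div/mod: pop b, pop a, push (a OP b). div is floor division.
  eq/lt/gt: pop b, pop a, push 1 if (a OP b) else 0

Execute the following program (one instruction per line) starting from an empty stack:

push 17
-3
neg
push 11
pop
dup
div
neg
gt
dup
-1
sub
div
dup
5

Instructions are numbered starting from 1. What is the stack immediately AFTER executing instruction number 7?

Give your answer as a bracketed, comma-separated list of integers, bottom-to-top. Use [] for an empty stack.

Answer: [17, 1]

Derivation:
Step 1 ('push 17'): [17]
Step 2 ('-3'): [17, -3]
Step 3 ('neg'): [17, 3]
Step 4 ('push 11'): [17, 3, 11]
Step 5 ('pop'): [17, 3]
Step 6 ('dup'): [17, 3, 3]
Step 7 ('div'): [17, 1]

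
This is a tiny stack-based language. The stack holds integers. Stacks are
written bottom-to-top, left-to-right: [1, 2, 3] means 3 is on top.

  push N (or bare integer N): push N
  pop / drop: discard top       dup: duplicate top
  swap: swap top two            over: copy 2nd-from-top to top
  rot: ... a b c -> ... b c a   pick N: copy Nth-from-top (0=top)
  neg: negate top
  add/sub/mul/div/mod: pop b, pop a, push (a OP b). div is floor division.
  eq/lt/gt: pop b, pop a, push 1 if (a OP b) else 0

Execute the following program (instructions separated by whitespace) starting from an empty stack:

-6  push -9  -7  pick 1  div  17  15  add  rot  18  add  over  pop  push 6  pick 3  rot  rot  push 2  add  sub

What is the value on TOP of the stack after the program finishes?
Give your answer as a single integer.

After 'push -6': [-6]
After 'push -9': [-6, -9]
After 'push -7': [-6, -9, -7]
After 'pick 1': [-6, -9, -7, -9]
After 'div': [-6, -9, 0]
After 'push 17': [-6, -9, 0, 17]
After 'push 15': [-6, -9, 0, 17, 15]
After 'add': [-6, -9, 0, 32]
After 'rot': [-6, 0, 32, -9]
After 'push 18': [-6, 0, 32, -9, 18]
After 'add': [-6, 0, 32, 9]
After 'over': [-6, 0, 32, 9, 32]
After 'pop': [-6, 0, 32, 9]
After 'push 6': [-6, 0, 32, 9, 6]
After 'pick 3': [-6, 0, 32, 9, 6, 0]
After 'rot': [-6, 0, 32, 6, 0, 9]
After 'rot': [-6, 0, 32, 0, 9, 6]
After 'push 2': [-6, 0, 32, 0, 9, 6, 2]
After 'add': [-6, 0, 32, 0, 9, 8]
After 'sub': [-6, 0, 32, 0, 1]

Answer: 1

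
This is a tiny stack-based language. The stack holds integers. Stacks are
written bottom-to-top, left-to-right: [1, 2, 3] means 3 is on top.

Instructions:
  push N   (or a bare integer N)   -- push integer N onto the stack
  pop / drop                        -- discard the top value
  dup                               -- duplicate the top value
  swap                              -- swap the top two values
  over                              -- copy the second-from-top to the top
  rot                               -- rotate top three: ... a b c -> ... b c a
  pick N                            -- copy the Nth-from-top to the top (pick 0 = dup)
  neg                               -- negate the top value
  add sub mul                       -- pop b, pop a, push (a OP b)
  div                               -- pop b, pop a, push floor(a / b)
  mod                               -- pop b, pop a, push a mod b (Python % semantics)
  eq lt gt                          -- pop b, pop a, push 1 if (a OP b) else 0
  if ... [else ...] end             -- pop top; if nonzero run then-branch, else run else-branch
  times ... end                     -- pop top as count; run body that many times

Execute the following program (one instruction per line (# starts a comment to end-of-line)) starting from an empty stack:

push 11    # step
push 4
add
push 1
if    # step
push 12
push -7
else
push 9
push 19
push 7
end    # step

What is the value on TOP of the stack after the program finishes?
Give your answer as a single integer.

After 'push 11': [11]
After 'push 4': [11, 4]
After 'add': [15]
After 'push 1': [15, 1]
After 'if': [15]
After 'push 12': [15, 12]
After 'push -7': [15, 12, -7]

Answer: -7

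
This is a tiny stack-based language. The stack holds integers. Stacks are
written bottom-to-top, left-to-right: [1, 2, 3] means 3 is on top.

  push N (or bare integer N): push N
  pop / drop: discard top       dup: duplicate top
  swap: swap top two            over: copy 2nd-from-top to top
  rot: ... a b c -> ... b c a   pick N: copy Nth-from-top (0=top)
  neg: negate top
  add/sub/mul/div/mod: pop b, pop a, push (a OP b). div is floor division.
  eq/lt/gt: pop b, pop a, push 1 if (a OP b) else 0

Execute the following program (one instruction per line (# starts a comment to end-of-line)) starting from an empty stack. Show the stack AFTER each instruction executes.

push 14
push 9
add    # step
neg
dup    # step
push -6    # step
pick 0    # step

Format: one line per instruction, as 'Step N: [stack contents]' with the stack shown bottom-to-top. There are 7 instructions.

Step 1: [14]
Step 2: [14, 9]
Step 3: [23]
Step 4: [-23]
Step 5: [-23, -23]
Step 6: [-23, -23, -6]
Step 7: [-23, -23, -6, -6]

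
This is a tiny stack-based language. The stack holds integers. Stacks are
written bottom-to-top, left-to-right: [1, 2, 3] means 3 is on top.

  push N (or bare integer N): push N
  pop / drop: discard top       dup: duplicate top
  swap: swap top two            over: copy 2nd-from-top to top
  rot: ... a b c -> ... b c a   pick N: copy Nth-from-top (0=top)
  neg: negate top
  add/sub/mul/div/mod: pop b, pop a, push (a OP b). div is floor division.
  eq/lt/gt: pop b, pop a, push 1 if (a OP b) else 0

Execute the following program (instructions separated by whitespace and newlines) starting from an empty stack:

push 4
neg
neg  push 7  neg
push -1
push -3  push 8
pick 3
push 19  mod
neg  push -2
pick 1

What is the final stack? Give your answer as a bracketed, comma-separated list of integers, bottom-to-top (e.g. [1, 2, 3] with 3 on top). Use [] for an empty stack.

After 'push 4': [4]
After 'neg': [-4]
After 'neg': [4]
After 'push 7': [4, 7]
After 'neg': [4, -7]
After 'push -1': [4, -7, -1]
After 'push -3': [4, -7, -1, -3]
After 'push 8': [4, -7, -1, -3, 8]
After 'pick 3': [4, -7, -1, -3, 8, -7]
After 'push 19': [4, -7, -1, -3, 8, -7, 19]
After 'mod': [4, -7, -1, -3, 8, 12]
After 'neg': [4, -7, -1, -3, 8, -12]
After 'push -2': [4, -7, -1, -3, 8, -12, -2]
After 'pick 1': [4, -7, -1, -3, 8, -12, -2, -12]

Answer: [4, -7, -1, -3, 8, -12, -2, -12]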